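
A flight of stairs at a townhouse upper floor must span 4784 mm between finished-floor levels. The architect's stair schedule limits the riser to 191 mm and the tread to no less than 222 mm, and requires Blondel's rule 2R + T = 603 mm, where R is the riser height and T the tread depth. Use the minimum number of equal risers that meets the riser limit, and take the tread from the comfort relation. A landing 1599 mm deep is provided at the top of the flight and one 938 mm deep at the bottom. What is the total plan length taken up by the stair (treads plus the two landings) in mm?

⌈4784/191⌉ = 26 risers.
Riser R = 4784 / 26 = 184 mm, within the 191 mm limit.
From 2R + T = 603: T = 603 − 368 = 235 mm.
Going = (26 − 1) × 235 = 5875 mm.
Add landings: 5875 + 1599 + 938 = 8412 mm.

8412 mm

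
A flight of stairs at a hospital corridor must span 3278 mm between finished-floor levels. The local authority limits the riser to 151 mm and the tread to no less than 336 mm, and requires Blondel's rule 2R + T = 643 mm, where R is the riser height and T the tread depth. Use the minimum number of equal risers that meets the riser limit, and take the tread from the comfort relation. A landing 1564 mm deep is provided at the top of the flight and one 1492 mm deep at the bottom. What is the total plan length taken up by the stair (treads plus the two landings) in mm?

At most 151 each: 3278/151 = 21.71, giving 22 risers.
Riser R = 3278 / 22 = 149 mm, within the 151 mm limit.
T = 643 − 2·149 = 345 mm, which satisfies the 336 mm minimum.
22 risers give 21 treads; going = 21 × 345 = 7245 mm.
Enclosure = 7245 + 1564 + 1492 = 10301 mm.

10301 mm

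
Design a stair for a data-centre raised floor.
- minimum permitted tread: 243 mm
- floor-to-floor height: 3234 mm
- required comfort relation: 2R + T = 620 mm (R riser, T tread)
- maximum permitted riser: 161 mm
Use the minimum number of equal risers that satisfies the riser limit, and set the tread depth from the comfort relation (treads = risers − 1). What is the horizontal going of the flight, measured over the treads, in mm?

6240 mm

3234 / 161 = 20.087 → round up to 21 risers.
R = 3234 ÷ 21 = 154 mm.
Tread T = 620 − 2 × 154 = 312 mm (≥ 243 mm).
Going = (21 − 1) × 312 = 6240 mm.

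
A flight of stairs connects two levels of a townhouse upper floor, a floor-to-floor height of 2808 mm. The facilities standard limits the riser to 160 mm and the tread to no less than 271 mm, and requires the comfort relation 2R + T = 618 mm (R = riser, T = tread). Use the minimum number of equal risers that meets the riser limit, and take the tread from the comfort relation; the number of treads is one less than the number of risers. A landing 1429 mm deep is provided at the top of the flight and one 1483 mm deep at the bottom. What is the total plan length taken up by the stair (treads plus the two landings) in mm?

8114 mm

⌈2808/160⌉ = 18 risers.
R = 2808 ÷ 18 = 156 mm.
Tread T = 618 − 2 × 156 = 306 mm (≥ 271 mm).
Treads = 18 − 1 = 17; going = 17 × 306 = 5202 mm.
Add landings: 5202 + 1429 + 1483 = 8114 mm.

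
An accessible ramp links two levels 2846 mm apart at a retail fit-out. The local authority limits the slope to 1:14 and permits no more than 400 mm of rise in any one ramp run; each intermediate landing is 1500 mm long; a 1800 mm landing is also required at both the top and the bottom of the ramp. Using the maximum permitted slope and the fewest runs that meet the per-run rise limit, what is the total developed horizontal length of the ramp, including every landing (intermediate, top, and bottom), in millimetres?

⌈2846/400⌉ = 8 ramp runs. That means 7 intermediate landings.
Ramp run (horizontal) at 1:14: 2846 × 14 = 39844 mm.
7 intermediate landings contribute 7 × 1500 = 10500 mm.
Top and bottom landings: 2 × 1800 = 3600 mm.
Total = 39844 + 10500 + 3600 = 53944 mm.

53944 mm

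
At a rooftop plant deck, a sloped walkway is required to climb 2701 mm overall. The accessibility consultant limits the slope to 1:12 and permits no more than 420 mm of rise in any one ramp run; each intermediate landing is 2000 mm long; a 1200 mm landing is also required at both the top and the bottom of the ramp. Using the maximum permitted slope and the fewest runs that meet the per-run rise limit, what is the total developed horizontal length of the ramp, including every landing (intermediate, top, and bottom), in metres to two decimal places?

46.81 m

2701 / 420 = 6.431 → round up to 7 ramp runs. That means 6 intermediate landings.
Horizontal run for 2701 mm of rise at 1:12 is 2701 × 12 = 32412 mm.
Intermediate landings: 6 × 2000 = 12000 mm.
Top and bottom landings: 2 × 1200 = 2400 mm.
Total = 32412 + 12000 + 2400 = 46812 mm.
= 46.81 m.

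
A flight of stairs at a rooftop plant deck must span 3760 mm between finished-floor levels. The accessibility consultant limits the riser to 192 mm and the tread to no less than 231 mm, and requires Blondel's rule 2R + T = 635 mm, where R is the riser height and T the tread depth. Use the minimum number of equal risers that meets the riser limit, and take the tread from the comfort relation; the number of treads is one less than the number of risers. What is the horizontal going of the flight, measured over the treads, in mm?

4921 mm

3760 / 192 = 19.58, so 20 risers are needed.
R = 3760 ÷ 20 = 188 mm.
Tread T = 635 − 2 × 188 = 259 mm (≥ 231 mm).
Going = (20 − 1) × 259 = 4921 mm.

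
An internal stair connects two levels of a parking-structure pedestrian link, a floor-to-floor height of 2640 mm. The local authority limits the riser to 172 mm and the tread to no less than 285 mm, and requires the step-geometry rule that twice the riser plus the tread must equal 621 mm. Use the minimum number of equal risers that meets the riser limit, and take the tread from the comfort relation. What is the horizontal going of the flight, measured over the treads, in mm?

4365 mm

⌈2640/172⌉ = 16 risers.
Riser R = 2640 / 16 = 165 mm, within the 172 mm limit.
From 2R + T = 621: T = 621 − 330 = 291 mm.
16 risers give 15 treads; going = 15 × 291 = 4365 mm.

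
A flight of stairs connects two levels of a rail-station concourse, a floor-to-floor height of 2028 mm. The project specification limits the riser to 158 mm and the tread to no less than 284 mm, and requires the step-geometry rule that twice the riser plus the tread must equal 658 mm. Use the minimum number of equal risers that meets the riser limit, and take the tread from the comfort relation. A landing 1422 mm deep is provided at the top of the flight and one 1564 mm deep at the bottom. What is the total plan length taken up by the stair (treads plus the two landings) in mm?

7138 mm

At most 158 each: 2028/158 = 12.84, giving 13 risers.
R = 2028 ÷ 13 = 156 mm.
Tread T = 658 − 2 × 156 = 346 mm (≥ 284 mm).
Going = (13 − 1) × 346 = 4152 mm.
Enclosure = 4152 + 1422 + 1564 = 7138 mm.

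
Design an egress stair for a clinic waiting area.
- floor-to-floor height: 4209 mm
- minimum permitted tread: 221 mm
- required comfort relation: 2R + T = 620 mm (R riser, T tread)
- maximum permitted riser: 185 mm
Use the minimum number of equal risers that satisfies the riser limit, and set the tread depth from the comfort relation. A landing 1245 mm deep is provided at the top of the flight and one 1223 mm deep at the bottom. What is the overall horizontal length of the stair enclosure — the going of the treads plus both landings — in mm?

⌈4209/185⌉ = 23 risers.
Each riser is 4209/23 = 183 mm (≤ 185 mm).
Tread T = 620 − 2 × 183 = 254 mm (≥ 221 mm).
23 risers give 22 treads; going = 22 × 254 = 5588 mm.
Enclosure = 5588 + 1245 + 1223 = 8056 mm.

8056 mm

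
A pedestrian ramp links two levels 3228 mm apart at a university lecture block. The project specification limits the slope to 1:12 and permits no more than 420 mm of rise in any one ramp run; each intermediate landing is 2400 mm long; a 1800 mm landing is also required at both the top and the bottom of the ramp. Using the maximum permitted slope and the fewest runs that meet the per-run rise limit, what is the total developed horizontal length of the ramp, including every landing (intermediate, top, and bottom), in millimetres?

59136 mm

3228 / 420 = 7.686 → round up to 8 ramp runs. That means 7 intermediate landings.
Ramp run (horizontal) at 1:12: 3228 × 12 = 38736 mm.
7 intermediate landings contribute 7 × 2400 = 16800 mm.
Top and bottom landings: 2 × 1800 = 3600 mm.
Total = 38736 + 16800 + 3600 = 59136 mm.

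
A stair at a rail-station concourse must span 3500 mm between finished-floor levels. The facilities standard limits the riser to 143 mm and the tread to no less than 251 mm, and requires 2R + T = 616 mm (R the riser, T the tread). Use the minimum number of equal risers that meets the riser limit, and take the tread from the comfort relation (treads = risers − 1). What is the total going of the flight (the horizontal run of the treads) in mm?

8064 mm

3500 / 143 = 24.476 → round up to 25 risers.
Each riser is 3500/25 = 140 mm (≤ 143 mm).
Tread T = 616 − 2 × 140 = 336 mm (≥ 251 mm).
Going = (25 − 1) × 336 = 8064 mm.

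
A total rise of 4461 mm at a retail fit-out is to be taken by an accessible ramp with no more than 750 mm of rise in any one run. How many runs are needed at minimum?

4461 / 750 = 5.948 → round up to 6 ramp runs.

6 runs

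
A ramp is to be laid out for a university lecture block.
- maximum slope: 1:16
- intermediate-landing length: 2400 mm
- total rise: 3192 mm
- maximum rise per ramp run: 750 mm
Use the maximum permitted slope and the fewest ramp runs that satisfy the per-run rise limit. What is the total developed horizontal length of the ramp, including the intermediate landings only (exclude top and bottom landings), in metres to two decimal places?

60.67 m

⌈3192/750⌉ = 5 ramp runs. That means 4 intermediate landings.
Horizontal run for 3192 mm of rise at 1:16 is 3192 × 16 = 51072 mm.
4 intermediate landings contribute 4 × 2400 = 9600 mm.
Developed length = 51072 + 9600 = 60672 mm.
= 60.67 m.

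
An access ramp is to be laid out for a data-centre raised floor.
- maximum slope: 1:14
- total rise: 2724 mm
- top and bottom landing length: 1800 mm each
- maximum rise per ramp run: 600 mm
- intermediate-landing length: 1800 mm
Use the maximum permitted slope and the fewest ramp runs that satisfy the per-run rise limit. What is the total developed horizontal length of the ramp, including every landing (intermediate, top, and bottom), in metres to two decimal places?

⌈2724/600⌉ = 5 ramp runs. That means 4 intermediate landings.
Ramp run (horizontal) at 1:14: 2724 × 14 = 38136 mm.
Intermediate landings: 4 × 1800 = 7200 mm.
Top and bottom landings: 2 × 1800 = 3600 mm.
Total = 38136 + 7200 + 3600 = 48936 mm.
= 48.94 m.

48.94 m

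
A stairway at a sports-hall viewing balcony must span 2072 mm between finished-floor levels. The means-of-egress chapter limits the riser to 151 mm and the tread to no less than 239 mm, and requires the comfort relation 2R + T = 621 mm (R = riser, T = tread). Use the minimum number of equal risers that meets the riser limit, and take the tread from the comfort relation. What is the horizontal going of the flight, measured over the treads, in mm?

⌈2072/151⌉ = 14 risers.
R = 2072 ÷ 14 = 148 mm.
From 2R + T = 621: T = 621 − 296 = 325 mm.
Treads = 14 − 1 = 13; going = 13 × 325 = 4225 mm.

4225 mm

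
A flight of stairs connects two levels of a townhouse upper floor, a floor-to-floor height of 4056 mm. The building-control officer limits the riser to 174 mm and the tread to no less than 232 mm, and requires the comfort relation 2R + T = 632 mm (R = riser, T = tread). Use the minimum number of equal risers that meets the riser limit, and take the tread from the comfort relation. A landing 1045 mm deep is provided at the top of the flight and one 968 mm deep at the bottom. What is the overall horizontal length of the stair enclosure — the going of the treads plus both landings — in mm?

8775 mm

4056 / 174 = 23.31, so 24 risers are needed.
R = 4056 ÷ 24 = 169 mm.
Tread T = 632 − 2 × 169 = 294 mm (≥ 232 mm).
24 risers give 23 treads; going = 23 × 294 = 6762 mm.
Add landings: 6762 + 1045 + 968 = 8775 mm.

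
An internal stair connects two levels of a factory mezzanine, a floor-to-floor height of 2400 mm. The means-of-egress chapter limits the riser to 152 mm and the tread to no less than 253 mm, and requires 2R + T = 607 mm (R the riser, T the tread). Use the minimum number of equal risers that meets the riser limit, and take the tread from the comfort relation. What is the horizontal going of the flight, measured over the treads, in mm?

4605 mm

⌈2400/152⌉ = 16 risers.
R = 2400 ÷ 16 = 150 mm.
From 2R + T = 607: T = 607 − 300 = 307 mm.
Going = (16 − 1) × 307 = 4605 mm.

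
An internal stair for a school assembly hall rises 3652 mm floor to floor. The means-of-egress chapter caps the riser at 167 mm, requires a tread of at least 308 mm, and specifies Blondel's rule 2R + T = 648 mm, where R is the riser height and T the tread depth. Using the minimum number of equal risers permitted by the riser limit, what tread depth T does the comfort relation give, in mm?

3652 / 167 = 21.87, so 22 risers are needed.
Each riser is 3652/22 = 166 mm (≤ 167 mm).
T = 648 − 2·166 = 316 mm, which satisfies the 308 mm minimum.

316 mm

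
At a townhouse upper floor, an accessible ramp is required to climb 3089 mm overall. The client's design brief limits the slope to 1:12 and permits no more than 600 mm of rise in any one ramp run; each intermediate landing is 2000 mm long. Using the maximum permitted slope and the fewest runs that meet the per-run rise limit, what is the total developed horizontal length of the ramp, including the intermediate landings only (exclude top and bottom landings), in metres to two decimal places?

47.07 m

At most 600 each: 3089/600 = 5.15, giving 6 ramp runs. That means 5 intermediate landings.
Ramp run (horizontal) at 1:12: 3089 × 12 = 37068 mm.
Intermediate landings: 5 × 2000 = 10000 mm.
Developed length = 37068 + 10000 = 47068 mm.
= 47.07 m.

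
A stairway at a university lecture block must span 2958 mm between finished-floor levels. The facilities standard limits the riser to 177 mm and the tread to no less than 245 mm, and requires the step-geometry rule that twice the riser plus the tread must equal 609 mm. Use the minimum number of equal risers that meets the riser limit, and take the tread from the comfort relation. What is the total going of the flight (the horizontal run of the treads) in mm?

At most 177 each: 2958/177 = 16.71, giving 17 risers.
Riser R = 2958 / 17 = 174 mm, within the 177 mm limit.
T = 609 − 2·174 = 261 mm, which satisfies the 245 mm minimum.
Going = (17 − 1) × 261 = 4176 mm.

4176 mm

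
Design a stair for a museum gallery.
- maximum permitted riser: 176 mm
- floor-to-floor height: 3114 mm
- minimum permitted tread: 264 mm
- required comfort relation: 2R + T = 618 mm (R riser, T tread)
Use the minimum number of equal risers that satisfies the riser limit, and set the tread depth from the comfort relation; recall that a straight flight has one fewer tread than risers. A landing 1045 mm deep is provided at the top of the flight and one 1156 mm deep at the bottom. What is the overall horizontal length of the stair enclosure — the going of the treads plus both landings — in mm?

6825 mm

3114 / 176 = 17.69, so 18 risers are needed.
Riser R = 3114 / 18 = 173 mm, within the 176 mm limit.
From 2R + T = 618: T = 618 − 346 = 272 mm.
Treads = 18 − 1 = 17; going = 17 × 272 = 4624 mm.
Enclosure = 4624 + 1045 + 1156 = 6825 mm.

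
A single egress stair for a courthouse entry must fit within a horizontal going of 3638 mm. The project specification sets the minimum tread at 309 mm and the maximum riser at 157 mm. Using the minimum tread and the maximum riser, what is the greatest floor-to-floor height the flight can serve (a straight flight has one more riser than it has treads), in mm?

1884 mm

3638 / 309 = 11.77, so 11 treads fit.
Risers = treads + 1 = 12.
Maximum height = 12 × 157 = 1884 mm.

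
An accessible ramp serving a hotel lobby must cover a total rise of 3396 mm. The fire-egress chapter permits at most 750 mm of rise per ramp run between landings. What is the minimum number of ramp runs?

5 runs

At most 750 each: 3396/750 = 4.53, giving 5 ramp runs.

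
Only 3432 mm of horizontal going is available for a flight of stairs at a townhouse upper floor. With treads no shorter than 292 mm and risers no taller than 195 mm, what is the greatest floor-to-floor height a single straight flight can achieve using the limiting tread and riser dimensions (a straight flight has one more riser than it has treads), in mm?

Treads that fit: ⌊3432 / 292⌋ = 11.
Risers = treads + 1 = 12.
Maximum height = 12 × 195 = 2340 mm.

2340 mm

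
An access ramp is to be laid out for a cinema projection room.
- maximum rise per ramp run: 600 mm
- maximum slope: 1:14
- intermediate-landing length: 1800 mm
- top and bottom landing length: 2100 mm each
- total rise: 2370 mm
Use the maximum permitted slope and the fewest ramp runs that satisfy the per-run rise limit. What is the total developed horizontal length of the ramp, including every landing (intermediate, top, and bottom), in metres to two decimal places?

42.78 m

2370 / 600 = 3.95, so 4 ramp runs are needed. That means 3 intermediate landings.
Horizontal run for 2370 mm of rise at 1:14 is 2370 × 14 = 33180 mm.
Intermediate landings: 3 × 1800 = 5400 mm.
Top and bottom landings: 2 × 2100 = 4200 mm.
Total = 33180 + 5400 + 4200 = 42780 mm.
= 42.78 m.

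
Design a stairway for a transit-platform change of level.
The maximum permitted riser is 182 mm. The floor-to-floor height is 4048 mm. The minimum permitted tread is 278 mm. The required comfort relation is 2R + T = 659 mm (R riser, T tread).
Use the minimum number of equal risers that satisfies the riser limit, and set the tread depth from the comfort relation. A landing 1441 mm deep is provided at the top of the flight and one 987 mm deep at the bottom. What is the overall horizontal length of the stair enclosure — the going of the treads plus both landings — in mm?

4048 / 182 = 22.24, so 23 risers are needed.
Each riser is 4048/23 = 176 mm (≤ 182 mm).
Tread T = 659 − 2 × 176 = 307 mm (≥ 278 mm).
Going = (23 − 1) × 307 = 6754 mm.
Add landings: 6754 + 1441 + 987 = 9182 mm.

9182 mm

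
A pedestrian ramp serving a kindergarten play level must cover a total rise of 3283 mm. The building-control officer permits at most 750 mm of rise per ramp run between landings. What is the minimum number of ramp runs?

5 runs

At most 750 each: 3283/750 = 4.38, giving 5 ramp runs.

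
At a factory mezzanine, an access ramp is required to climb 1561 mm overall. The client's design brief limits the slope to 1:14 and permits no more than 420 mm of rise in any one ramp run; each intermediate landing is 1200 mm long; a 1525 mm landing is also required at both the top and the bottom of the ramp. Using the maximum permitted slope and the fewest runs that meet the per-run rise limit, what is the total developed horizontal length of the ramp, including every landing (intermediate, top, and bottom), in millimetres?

28504 mm

1561 / 420 = 3.72, so 4 ramp runs are needed. That means 3 intermediate landings.
Horizontal run for 1561 mm of rise at 1:14 is 1561 × 14 = 21854 mm.
3 intermediate landings contribute 3 × 1200 = 3600 mm.
Top and bottom landings: 2 × 1525 = 3050 mm.
Total = 21854 + 3600 + 3050 = 28504 mm.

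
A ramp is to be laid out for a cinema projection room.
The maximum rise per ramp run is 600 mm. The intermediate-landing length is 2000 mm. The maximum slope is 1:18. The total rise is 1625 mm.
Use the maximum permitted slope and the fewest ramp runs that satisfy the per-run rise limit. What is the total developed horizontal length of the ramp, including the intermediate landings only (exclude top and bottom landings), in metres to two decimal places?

33.25 m

1625 / 600 = 2.71, so 3 ramp runs are needed. That means 2 intermediate landings.
Ramp run (horizontal) at 1:18: 1625 × 18 = 29250 mm.
Intermediate landings: 2 × 2000 = 4000 mm.
Total developed length = 29250 + 4000 = 33250 mm.
= 33.25 m.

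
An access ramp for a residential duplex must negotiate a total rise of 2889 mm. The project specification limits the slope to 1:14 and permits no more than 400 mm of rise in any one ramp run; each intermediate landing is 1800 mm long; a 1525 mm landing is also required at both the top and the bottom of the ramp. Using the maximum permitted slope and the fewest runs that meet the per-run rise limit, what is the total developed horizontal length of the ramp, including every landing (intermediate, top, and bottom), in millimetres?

56096 mm

At most 400 each: 2889/400 = 7.22, giving 8 ramp runs. That means 7 intermediate landings.
Ramp run (horizontal) at 1:14: 2889 × 14 = 40446 mm.
7 intermediate landings contribute 7 × 1800 = 12600 mm.
Top and bottom landings: 2 × 1525 = 3050 mm.
Total = 40446 + 12600 + 3050 = 56096 mm.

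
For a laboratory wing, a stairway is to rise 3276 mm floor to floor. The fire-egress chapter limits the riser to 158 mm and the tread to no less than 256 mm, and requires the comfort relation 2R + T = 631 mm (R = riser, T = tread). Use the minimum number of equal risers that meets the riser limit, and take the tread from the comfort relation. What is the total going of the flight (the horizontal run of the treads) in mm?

6380 mm

3276 / 158 = 20.73, so 21 risers are needed.
Riser R = 3276 / 21 = 156 mm, within the 158 mm limit.
T = 631 − 2·156 = 319 mm, which satisfies the 256 mm minimum.
Treads = 21 − 1 = 20; going = 20 × 319 = 6380 mm.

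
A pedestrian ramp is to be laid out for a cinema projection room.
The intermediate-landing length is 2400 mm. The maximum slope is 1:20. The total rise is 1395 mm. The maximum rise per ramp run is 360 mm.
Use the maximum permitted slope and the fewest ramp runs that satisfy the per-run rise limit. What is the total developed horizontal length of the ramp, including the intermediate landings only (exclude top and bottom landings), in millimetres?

At most 360 each: 1395/360 = 3.88, giving 4 ramp runs. That means 3 intermediate landings.
Horizontal run for 1395 mm of rise at 1:20 is 1395 × 20 = 27900 mm.
3 intermediate landings contribute 3 × 2400 = 7200 mm.
Developed length = 27900 + 7200 = 35100 mm.

35100 mm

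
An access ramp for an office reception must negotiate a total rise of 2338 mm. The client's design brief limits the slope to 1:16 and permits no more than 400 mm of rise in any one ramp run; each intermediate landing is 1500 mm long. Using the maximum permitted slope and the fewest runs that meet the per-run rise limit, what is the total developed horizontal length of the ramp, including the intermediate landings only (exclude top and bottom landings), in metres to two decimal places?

44.91 m

2338 / 400 = 5.84, so 6 ramp runs are needed. That means 5 intermediate landings.
Ramp run (horizontal) at 1:16: 2338 × 16 = 37408 mm.
5 intermediate landings contribute 5 × 1500 = 7500 mm.
Developed length = 37408 + 7500 = 44908 mm.
= 44.91 m.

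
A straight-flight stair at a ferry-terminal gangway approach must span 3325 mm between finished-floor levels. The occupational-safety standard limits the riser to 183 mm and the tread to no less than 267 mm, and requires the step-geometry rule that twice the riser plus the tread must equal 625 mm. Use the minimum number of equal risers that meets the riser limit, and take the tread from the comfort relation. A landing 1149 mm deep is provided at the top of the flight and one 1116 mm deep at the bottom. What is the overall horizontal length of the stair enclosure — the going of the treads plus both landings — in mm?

3325 / 183 = 18.17, so 19 risers are needed.
Riser R = 3325 / 19 = 175 mm, within the 183 mm limit.
Tread T = 625 − 2 × 175 = 275 mm (≥ 267 mm).
19 risers give 18 treads; going = 18 × 275 = 4950 mm.
Enclosure = 4950 + 1149 + 1116 = 7215 mm.

7215 mm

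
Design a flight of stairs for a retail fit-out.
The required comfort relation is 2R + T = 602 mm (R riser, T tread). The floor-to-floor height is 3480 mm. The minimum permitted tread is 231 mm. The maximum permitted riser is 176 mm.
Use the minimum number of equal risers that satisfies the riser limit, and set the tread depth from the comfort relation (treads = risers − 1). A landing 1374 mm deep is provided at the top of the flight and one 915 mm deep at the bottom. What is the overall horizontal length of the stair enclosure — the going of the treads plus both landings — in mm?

3480 / 176 = 19.77, so 20 risers are needed.
Each riser is 3480/20 = 174 mm (≤ 176 mm).
From 2R + T = 602: T = 602 − 348 = 254 mm.
Going = (20 − 1) × 254 = 4826 mm.
Add landings: 4826 + 1374 + 915 = 7115 mm.

7115 mm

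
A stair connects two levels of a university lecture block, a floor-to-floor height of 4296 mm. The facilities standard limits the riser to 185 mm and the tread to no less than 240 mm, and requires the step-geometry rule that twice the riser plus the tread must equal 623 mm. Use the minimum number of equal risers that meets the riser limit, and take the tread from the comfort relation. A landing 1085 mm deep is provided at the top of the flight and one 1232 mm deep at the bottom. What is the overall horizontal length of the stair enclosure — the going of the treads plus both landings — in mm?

⌈4296/185⌉ = 24 risers.
Riser R = 4296 / 24 = 179 mm, within the 185 mm limit.
From 2R + T = 623: T = 623 − 358 = 265 mm.
Treads = 24 − 1 = 23; going = 23 × 265 = 6095 mm.
Enclosure = 6095 + 1085 + 1232 = 8412 mm.

8412 mm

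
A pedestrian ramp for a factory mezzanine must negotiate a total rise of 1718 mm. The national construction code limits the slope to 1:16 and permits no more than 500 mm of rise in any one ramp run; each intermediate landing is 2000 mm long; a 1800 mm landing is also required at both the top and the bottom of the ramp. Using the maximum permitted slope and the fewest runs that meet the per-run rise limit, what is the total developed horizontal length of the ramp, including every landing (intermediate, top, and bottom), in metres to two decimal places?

37.09 m

At most 500 each: 1718/500 = 3.44, giving 4 ramp runs. That means 3 intermediate landings.
Ramp run (horizontal) at 1:16: 1718 × 16 = 27488 mm.
Intermediate landings: 3 × 2000 = 6000 mm.
Top and bottom landings: 2 × 1800 = 3600 mm.
Total = 27488 + 6000 + 3600 = 37088 mm.
= 37.09 m.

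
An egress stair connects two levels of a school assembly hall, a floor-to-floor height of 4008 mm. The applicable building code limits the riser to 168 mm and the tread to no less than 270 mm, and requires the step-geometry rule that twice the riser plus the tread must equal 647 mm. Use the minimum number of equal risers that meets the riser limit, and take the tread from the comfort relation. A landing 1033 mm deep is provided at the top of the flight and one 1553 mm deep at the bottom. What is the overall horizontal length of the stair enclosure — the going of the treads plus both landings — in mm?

⌈4008/168⌉ = 24 risers.
Each riser is 4008/24 = 167 mm (≤ 168 mm).
From 2R + T = 647: T = 647 − 334 = 313 mm.
24 risers give 23 treads; going = 23 × 313 = 7199 mm.
Enclosure = 7199 + 1033 + 1553 = 9785 mm.

9785 mm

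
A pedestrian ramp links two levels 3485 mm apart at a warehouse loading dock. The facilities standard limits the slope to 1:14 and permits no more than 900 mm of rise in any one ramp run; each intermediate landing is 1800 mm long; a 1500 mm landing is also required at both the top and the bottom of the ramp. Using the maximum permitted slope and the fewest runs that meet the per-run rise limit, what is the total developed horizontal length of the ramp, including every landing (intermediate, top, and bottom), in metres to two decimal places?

3485 / 900 = 3.87, so 4 ramp runs are needed. That means 3 intermediate landings.
Ramp run (horizontal) at 1:14: 3485 × 14 = 48790 mm.
3 intermediate landings contribute 3 × 1800 = 5400 mm.
Top and bottom landings: 2 × 1500 = 3000 mm.
Total = 48790 + 5400 + 3000 = 57190 mm.
= 57.19 m.

57.19 m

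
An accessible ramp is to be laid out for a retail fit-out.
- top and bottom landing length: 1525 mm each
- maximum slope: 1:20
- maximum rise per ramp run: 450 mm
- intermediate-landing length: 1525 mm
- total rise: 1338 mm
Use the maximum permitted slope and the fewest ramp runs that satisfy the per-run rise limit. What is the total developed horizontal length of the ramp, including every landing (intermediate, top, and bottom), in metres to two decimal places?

At most 450 each: 1338/450 = 2.97, giving 3 ramp runs. That means 2 intermediate landings.
Ramp run (horizontal) at 1:20: 1338 × 20 = 26760 mm.
Intermediate landings: 2 × 1525 = 3050 mm.
Top and bottom landings: 2 × 1525 = 3050 mm.
Total = 26760 + 3050 + 3050 = 32860 mm.
= 32.86 m.

32.86 m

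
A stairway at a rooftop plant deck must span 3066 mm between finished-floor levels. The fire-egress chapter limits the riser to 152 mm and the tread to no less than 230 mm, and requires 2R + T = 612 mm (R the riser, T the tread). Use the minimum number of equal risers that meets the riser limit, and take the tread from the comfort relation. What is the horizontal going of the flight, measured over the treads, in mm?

6400 mm

3066 / 152 = 20.17, so 21 risers are needed.
Each riser is 3066/21 = 146 mm (≤ 152 mm).
Tread T = 612 − 2 × 146 = 320 mm (≥ 230 mm).
21 risers give 20 treads; going = 20 × 320 = 6400 mm.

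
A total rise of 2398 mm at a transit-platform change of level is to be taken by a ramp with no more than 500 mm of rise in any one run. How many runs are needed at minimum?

5 runs

2398 / 500 = 4.80, so 5 ramp runs are needed.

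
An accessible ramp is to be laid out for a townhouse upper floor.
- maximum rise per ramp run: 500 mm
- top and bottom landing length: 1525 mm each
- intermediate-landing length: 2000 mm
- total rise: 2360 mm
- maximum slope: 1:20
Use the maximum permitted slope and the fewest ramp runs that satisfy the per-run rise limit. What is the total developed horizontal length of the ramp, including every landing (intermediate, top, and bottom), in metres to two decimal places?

58.25 m

At most 500 each: 2360/500 = 4.72, giving 5 ramp runs. That means 4 intermediate landings.
Horizontal run for 2360 mm of rise at 1:20 is 2360 × 20 = 47200 mm.
4 intermediate landings contribute 4 × 2000 = 8000 mm.
Top and bottom landings: 2 × 1525 = 3050 mm.
Total = 47200 + 8000 + 3050 = 58250 mm.
= 58.25 m.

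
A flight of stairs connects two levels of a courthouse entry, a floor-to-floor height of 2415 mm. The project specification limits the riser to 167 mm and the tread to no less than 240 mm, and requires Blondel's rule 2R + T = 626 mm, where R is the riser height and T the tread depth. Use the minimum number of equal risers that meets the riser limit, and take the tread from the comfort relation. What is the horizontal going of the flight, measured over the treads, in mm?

At most 167 each: 2415/167 = 14.46, giving 15 risers.
R = 2415 ÷ 15 = 161 mm.
T = 626 − 2·161 = 304 mm, which satisfies the 240 mm minimum.
Going = (15 − 1) × 304 = 4256 mm.

4256 mm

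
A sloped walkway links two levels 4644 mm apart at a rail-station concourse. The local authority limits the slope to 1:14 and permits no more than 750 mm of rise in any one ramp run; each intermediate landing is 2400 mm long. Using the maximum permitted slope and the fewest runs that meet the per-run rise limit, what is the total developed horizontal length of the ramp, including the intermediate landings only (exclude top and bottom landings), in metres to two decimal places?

At most 750 each: 4644/750 = 6.19, giving 7 ramp runs. That means 6 intermediate landings.
Ramp run (horizontal) at 1:14: 4644 × 14 = 65016 mm.
6 intermediate landings contribute 6 × 2400 = 14400 mm.
Total developed length = 65016 + 14400 = 79416 mm.
= 79.42 m.

79.42 m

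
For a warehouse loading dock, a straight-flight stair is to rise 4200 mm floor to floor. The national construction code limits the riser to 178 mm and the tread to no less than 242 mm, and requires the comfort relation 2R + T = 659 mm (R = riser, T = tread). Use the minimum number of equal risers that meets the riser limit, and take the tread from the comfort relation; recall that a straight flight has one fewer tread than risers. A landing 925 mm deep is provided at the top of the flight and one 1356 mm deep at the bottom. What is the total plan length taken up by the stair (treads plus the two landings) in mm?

4200 / 178 = 23.596 → round up to 24 risers.
R = 4200 ÷ 24 = 175 mm.
Tread T = 659 − 2 × 175 = 309 mm (≥ 242 mm).
Going = (24 − 1) × 309 = 7107 mm.
Add landings: 7107 + 925 + 1356 = 9388 mm.

9388 mm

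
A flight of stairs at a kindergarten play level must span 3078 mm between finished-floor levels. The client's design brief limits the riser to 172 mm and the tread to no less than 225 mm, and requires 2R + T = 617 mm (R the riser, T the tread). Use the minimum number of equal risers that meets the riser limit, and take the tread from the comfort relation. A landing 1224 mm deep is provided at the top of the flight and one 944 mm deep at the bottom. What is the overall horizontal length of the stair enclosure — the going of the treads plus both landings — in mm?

⌈3078/172⌉ = 18 risers.
Each riser is 3078/18 = 171 mm (≤ 172 mm).
From 2R + T = 617: T = 617 − 342 = 275 mm.
Treads = 18 − 1 = 17; going = 17 × 275 = 4675 mm.
Add landings: 4675 + 1224 + 944 = 6843 mm.

6843 mm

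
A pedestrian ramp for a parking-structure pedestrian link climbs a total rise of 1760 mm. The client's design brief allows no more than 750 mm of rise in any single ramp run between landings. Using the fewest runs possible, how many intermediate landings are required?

1760 / 750 = 2.35, so 3 ramp runs are needed.
3 runs are separated by 2 intermediate landings.

2 intermediate landings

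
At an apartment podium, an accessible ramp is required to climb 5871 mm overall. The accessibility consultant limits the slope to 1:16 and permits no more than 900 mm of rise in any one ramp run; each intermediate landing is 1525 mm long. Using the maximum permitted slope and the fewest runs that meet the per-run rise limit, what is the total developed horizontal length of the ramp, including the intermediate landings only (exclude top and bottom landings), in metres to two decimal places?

103.09 m

⌈5871/900⌉ = 7 ramp runs. That means 6 intermediate landings.
Horizontal run for 5871 mm of rise at 1:16 is 5871 × 16 = 93936 mm.
6 intermediate landings contribute 6 × 1525 = 9150 mm.
Total developed length = 93936 + 9150 = 103086 mm.
= 103.09 m.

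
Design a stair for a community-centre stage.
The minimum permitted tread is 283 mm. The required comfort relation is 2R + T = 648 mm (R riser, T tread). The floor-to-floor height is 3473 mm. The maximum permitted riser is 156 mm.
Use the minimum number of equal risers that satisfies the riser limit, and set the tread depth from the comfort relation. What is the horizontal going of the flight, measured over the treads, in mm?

7612 mm

3473 / 156 = 22.26, so 23 risers are needed.
Each riser is 3473/23 = 151 mm (≤ 156 mm).
T = 648 − 2·151 = 346 mm, which satisfies the 283 mm minimum.
23 risers give 22 treads; going = 22 × 346 = 7612 mm.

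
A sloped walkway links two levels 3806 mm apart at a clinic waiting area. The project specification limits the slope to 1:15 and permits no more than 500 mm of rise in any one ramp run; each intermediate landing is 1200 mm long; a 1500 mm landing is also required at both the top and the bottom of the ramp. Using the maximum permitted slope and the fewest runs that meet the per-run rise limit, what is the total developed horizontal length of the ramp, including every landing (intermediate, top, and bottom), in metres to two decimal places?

68.49 m

3806 / 500 = 7.61, so 8 ramp runs are needed. That means 7 intermediate landings.
Horizontal run for 3806 mm of rise at 1:15 is 3806 × 15 = 57090 mm.
7 intermediate landings contribute 7 × 1200 = 8400 mm.
Top and bottom landings: 2 × 1500 = 3000 mm.
Total = 57090 + 8400 + 3000 = 68490 mm.
= 68.49 m.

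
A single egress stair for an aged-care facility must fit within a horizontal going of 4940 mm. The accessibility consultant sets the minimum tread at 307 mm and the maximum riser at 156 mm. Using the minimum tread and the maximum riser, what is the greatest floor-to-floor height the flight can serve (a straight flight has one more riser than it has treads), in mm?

2652 mm

Treads that fit: ⌊4940 / 307⌋ = 16.
Risers = treads + 1 = 17.
Maximum height = 17 × 156 = 2652 mm.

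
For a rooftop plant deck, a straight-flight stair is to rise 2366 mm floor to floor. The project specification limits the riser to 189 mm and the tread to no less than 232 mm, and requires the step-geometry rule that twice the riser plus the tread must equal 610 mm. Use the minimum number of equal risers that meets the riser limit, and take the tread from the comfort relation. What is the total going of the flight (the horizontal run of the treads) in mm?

⌈2366/189⌉ = 13 risers.
Each riser is 2366/13 = 182 mm (≤ 189 mm).
From 2R + T = 610: T = 610 − 364 = 246 mm.
Going = (13 − 1) × 246 = 2952 mm.

2952 mm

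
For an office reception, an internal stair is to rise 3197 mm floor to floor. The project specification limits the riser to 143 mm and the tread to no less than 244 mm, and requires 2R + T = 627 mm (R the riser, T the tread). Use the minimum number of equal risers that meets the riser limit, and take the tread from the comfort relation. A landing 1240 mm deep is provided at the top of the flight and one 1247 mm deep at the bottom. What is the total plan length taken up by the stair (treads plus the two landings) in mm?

10165 mm

At most 143 each: 3197/143 = 22.36, giving 23 risers.
Riser R = 3197 / 23 = 139 mm, within the 143 mm limit.
From 2R + T = 627: T = 627 − 278 = 349 mm.
Treads = 23 − 1 = 22; going = 22 × 349 = 7678 mm.
Add landings: 7678 + 1240 + 1247 = 10165 mm.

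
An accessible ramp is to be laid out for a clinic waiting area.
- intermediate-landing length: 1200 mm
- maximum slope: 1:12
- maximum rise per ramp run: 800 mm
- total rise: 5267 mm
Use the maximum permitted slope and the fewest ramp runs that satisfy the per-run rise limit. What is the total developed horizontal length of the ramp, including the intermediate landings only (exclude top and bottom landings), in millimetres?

5267 / 800 = 6.58, so 7 ramp runs are needed. That means 6 intermediate landings.
Horizontal run for 5267 mm of rise at 1:12 is 5267 × 12 = 63204 mm.
Intermediate landings: 6 × 1200 = 7200 mm.
Developed length = 63204 + 7200 = 70404 mm.

70404 mm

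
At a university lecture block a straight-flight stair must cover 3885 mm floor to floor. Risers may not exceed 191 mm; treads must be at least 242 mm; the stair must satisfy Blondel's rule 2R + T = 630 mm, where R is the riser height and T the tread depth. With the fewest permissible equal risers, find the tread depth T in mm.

3885 / 191 = 20.34, so 21 risers are needed.
R = 3885 ÷ 21 = 185 mm.
Tread T = 630 − 2 × 185 = 260 mm (≥ 242 mm).

260 mm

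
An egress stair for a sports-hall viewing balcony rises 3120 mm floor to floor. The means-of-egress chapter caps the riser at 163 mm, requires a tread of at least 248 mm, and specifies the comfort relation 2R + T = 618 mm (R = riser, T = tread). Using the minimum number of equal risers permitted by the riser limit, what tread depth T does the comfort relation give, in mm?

306 mm

3120 / 163 = 19.141 → round up to 20 risers.
R = 3120 ÷ 20 = 156 mm.
Tread T = 618 − 2 × 156 = 306 mm (≥ 248 mm).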